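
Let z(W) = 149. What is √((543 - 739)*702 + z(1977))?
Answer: I*√137443 ≈ 370.73*I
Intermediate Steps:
√((543 - 739)*702 + z(1977)) = √((543 - 739)*702 + 149) = √(-196*702 + 149) = √(-137592 + 149) = √(-137443) = I*√137443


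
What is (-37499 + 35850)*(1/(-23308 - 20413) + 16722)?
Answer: -1205588123089/43721 ≈ -2.7575e+7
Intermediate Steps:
(-37499 + 35850)*(1/(-23308 - 20413) + 16722) = -1649*(1/(-43721) + 16722) = -1649*(-1/43721 + 16722) = -1649*731102561/43721 = -1205588123089/43721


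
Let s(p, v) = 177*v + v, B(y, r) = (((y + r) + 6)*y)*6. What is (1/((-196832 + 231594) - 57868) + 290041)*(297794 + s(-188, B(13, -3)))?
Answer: 1742230957392305/11553 ≈ 1.5080e+11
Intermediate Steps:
B(y, r) = 6*y*(6 + r + y) (B(y, r) = (((r + y) + 6)*y)*6 = ((6 + r + y)*y)*6 = (y*(6 + r + y))*6 = 6*y*(6 + r + y))
s(p, v) = 178*v
(1/((-196832 + 231594) - 57868) + 290041)*(297794 + s(-188, B(13, -3))) = (1/((-196832 + 231594) - 57868) + 290041)*(297794 + 178*(6*13*(6 - 3 + 13))) = (1/(34762 - 57868) + 290041)*(297794 + 178*(6*13*16)) = (1/(-23106) + 290041)*(297794 + 178*1248) = (-1/23106 + 290041)*(297794 + 222144) = (6701687345/23106)*519938 = 1742230957392305/11553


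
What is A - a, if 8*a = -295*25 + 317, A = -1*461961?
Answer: -1844315/4 ≈ -4.6108e+5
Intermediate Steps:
A = -461961
a = -3529/4 (a = (-295*25 + 317)/8 = (-7375 + 317)/8 = (⅛)*(-7058) = -3529/4 ≈ -882.25)
A - a = -461961 - 1*(-3529/4) = -461961 + 3529/4 = -1844315/4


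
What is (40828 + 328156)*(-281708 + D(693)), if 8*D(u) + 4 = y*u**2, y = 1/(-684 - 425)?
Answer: -115298185967503/1109 ≈ -1.0397e+11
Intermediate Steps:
y = -1/1109 (y = 1/(-1109) = -1/1109 ≈ -0.00090171)
D(u) = -1/2 - u**2/8872 (D(u) = -1/2 + (-u**2/1109)/8 = -1/2 - u**2/8872)
(40828 + 328156)*(-281708 + D(693)) = (40828 + 328156)*(-281708 + (-1/2 - 1/8872*693**2)) = 368984*(-281708 + (-1/2 - 1/8872*480249)) = 368984*(-281708 + (-1/2 - 480249/8872)) = 368984*(-281708 - 484685/8872) = 368984*(-2499798061/8872) = -115298185967503/1109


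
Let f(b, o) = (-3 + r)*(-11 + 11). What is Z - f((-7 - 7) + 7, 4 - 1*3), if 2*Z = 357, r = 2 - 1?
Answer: 357/2 ≈ 178.50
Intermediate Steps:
r = 1
Z = 357/2 (Z = (1/2)*357 = 357/2 ≈ 178.50)
f(b, o) = 0 (f(b, o) = (-3 + 1)*(-11 + 11) = -2*0 = 0)
Z - f((-7 - 7) + 7, 4 - 1*3) = 357/2 - 1*0 = 357/2 + 0 = 357/2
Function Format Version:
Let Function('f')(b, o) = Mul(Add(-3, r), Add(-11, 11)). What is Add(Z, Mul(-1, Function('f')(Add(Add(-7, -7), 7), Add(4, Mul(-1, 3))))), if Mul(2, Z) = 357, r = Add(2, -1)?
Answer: Rational(357, 2) ≈ 178.50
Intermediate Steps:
r = 1
Z = Rational(357, 2) (Z = Mul(Rational(1, 2), 357) = Rational(357, 2) ≈ 178.50)
Function('f')(b, o) = 0 (Function('f')(b, o) = Mul(Add(-3, 1), Add(-11, 11)) = Mul(-2, 0) = 0)
Add(Z, Mul(-1, Function('f')(Add(Add(-7, -7), 7), Add(4, Mul(-1, 3))))) = Add(Rational(357, 2), Mul(-1, 0)) = Add(Rational(357, 2), 0) = Rational(357, 2)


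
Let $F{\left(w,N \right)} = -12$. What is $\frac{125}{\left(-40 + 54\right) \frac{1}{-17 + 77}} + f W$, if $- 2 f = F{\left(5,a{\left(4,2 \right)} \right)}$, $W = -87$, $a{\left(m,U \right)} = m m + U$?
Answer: $\frac{96}{7} \approx 13.714$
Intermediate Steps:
$a{\left(m,U \right)} = U + m^{2}$ ($a{\left(m,U \right)} = m^{2} + U = U + m^{2}$)
$f = 6$ ($f = \left(- \frac{1}{2}\right) \left(-12\right) = 6$)
$\frac{125}{\left(-40 + 54\right) \frac{1}{-17 + 77}} + f W = \frac{125}{\left(-40 + 54\right) \frac{1}{-17 + 77}} + 6 \left(-87\right) = \frac{125}{14 \cdot \frac{1}{60}} - 522 = \frac{125}{\frac{7}{30}} - 522 = 125 \cdot \frac{30}{7} - 522 = \frac{3750}{7} - 522 = \frac{96}{7}$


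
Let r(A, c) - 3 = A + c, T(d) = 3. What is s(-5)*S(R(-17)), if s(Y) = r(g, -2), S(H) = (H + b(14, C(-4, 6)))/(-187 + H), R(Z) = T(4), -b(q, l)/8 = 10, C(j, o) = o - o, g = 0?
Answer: 77/184 ≈ 0.41848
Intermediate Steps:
C(j, o) = 0
b(q, l) = -80 (b(q, l) = -8*10 = -80)
R(Z) = 3
r(A, c) = 3 + A + c (r(A, c) = 3 + (A + c) = 3 + A + c)
S(H) = (-80 + H)/(-187 + H) (S(H) = (H - 80)/(-187 + H) = (-80 + H)/(-187 + H))
s(Y) = 1 (s(Y) = 3 + 0 - 2 = 1)
s(-5)*S(R(-17)) = 1*((-80 + 3)/(-187 + 3)) = 1*(-77/(-184)) = 1*(-1/184*(-77)) = 1*(77/184) = 77/184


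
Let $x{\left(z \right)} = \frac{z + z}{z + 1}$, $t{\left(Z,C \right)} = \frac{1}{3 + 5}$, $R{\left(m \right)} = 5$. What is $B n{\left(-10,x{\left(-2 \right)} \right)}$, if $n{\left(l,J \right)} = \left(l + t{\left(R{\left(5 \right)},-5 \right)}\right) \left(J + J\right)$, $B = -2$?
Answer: $158$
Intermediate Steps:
$t{\left(Z,C \right)} = \frac{1}{8}$
$x{\left(z \right)} = \frac{2 z}{1 + z}$
$n{\left(l,J \right)} = 2 J \left(\frac{1}{8} + l\right)$ ($n{\left(l,J \right)} = \left(l + \frac{1}{8}\right) \left(J + J\right) = \left(\frac{1}{8} + l\right) 2 J = 2 J \left(\frac{1}{8} + l\right)$)
$B n{\left(-10,x{\left(-2 \right)} \right)} = - 2 \frac{2 \left(-2\right) \frac{1}{1 - 2} \left(1 + 8 \left(-10\right)\right)}{4} = - 2 \frac{2 \left(-2\right) \frac{1}{-1} \left(1 - 80\right)}{4} = - 2 \cdot \frac{1}{4} \cdot 2 \left(-2\right) \left(-1\right) \left(-79\right) = - 2 \cdot \frac{1}{4} \cdot 4 \left(-79\right) = \left(-2\right) \left(-79\right) = 158$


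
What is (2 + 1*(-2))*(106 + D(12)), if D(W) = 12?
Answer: 0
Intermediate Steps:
(2 + 1*(-2))*(106 + D(12)) = (2 + 1*(-2))*(106 + 12) = (2 - 2)*118 = 0*118 = 0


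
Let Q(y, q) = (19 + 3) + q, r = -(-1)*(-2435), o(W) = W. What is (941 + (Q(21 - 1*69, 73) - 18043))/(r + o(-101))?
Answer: 17007/2536 ≈ 6.7062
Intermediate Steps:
r = -2435 (r = -1*2435 = -2435)
Q(y, q) = 22 + q
(941 + (Q(21 - 1*69, 73) - 18043))/(r + o(-101)) = (941 + ((22 + 73) - 18043))/(-2435 - 101) = (941 + (95 - 18043))/(-2536) = (941 - 17948)*(-1/2536) = -17007*(-1/2536) = 17007/2536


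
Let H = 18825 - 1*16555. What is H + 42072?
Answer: 44342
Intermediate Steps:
H = 2270 (H = 18825 - 16555 = 2270)
H + 42072 = 2270 + 42072 = 44342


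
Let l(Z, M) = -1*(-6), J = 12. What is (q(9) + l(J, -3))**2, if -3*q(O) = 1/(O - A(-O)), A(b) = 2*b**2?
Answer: 7590025/210681 ≈ 36.026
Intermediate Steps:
l(Z, M) = 6
q(O) = -1/(3*(O - 2*O**2)) (q(O) = -1/(3*(O - 2*(-O)**2)) = -1/(3*(O - 2*O**2)))
(q(9) + l(J, -3))**2 = ((1/3)/(9*(-1 + 2*9)) + 6)**2 = ((1/3)*(1/9)/(-1 + 18) + 6)**2 = ((1/3)*(1/9)/17 + 6)**2 = ((1/3)*(1/9)*(1/17) + 6)**2 = (1/459 + 6)**2 = (2755/459)**2 = 7590025/210681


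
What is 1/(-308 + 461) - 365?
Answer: -55844/153 ≈ -364.99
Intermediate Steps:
1/(-308 + 461) - 365 = 1/153 - 365 = -55844/153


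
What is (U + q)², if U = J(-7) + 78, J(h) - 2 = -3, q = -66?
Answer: 121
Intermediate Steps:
J(h) = -1 (J(h) = 2 - 3 = -1)
U = 77 (U = -1 + 78 = 77)
(U + q)² = (77 - 66)² = 11² = 121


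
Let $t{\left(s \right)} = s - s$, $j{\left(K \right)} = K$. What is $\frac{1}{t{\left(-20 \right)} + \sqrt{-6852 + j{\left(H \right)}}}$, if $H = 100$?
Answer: $- \frac{i \sqrt{422}}{1688} \approx - 0.01217 i$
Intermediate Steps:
$t{\left(s \right)} = 0$
$\frac{1}{t{\left(-20 \right)} + \sqrt{-6852 + j{\left(H \right)}}} = \frac{1}{0 + \sqrt{-6852 + 100}} = \frac{1}{0 + \sqrt{-6752}} = \frac{1}{0 + 4 i \sqrt{422}} = \frac{1}{4 i \sqrt{422}} = - \frac{i \sqrt{422}}{1688}$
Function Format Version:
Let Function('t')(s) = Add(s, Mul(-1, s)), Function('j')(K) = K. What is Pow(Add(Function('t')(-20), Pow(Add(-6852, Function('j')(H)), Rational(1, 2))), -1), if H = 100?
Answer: Mul(Rational(-1, 1688), I, Pow(422, Rational(1, 2))) ≈ Mul(-0.012170, I)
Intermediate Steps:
Function('t')(s) = 0
Pow(Add(Function('t')(-20), Pow(Add(-6852, Function('j')(H)), Rational(1, 2))), -1) = Pow(Add(0, Pow(Add(-6852, 100), Rational(1, 2))), -1) = Pow(Add(0, Pow(-6752, Rational(1, 2))), -1) = Pow(Add(0, Mul(4, I, Pow(422, Rational(1, 2)))), -1) = Pow(Mul(4, I, Pow(422, Rational(1, 2))), -1) = Mul(Rational(-1, 1688), I, Pow(422, Rational(1, 2)))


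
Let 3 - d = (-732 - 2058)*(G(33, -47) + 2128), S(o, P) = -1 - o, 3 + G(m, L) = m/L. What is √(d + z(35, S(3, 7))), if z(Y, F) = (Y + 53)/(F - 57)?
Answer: √48716392113815/2867 ≈ 2434.5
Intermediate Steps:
G(m, L) = -3 + m/L
z(Y, F) = (53 + Y)/(-57 + F)
d = 278559321/47 (d = 3 - (-732 - 2058)*((-3 + 33/(-47)) + 2128) = 3 - (-2790)*((-3 + 33*(-1/47)) + 2128) = 3 - (-2790)*((-3 - 33/47) + 2128) = 3 - (-2790)*(-174/47 + 2128) = 3 - (-2790)*99842/47 = 3 - 1*(-278559180/47) = 3 + 278559180/47 = 278559321/47 ≈ 5.9268e+6)
√(d + z(35, S(3, 7))) = √(278559321/47 + (53 + 35)/(-57 + (-1 - 1*3))) = √(278559321/47 + 88/(-57 + (-1 - 3))) = √(278559321/47 + 88/(-57 - 4)) = √(278559321/47 + 88/(-61)) = √(278559321/47 - 1/61*88) = √(278559321/47 - 88/61) = √(16992114445/2867) = √48716392113815/2867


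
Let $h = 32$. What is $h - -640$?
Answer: $672$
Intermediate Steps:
$h - -640 = 32 - -640 = 32 + 640 = 672$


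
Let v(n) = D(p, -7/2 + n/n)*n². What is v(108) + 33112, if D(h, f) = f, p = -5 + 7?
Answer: 3952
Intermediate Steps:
p = 2
v(n) = -5*n²/2 (v(n) = (-7/2 + n/n)*n² = (-7*½ + 1)*n² = (-7/2 + 1)*n² = -5*n²/2)
v(108) + 33112 = -5/2*108² + 33112 = -5/2*11664 + 33112 = -29160 + 33112 = 3952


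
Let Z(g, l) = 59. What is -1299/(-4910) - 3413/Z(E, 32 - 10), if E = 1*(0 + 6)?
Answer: -16681189/289690 ≈ -57.583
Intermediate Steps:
E = 6 (E = 1*6 = 6)
-1299/(-4910) - 3413/Z(E, 32 - 10) = -1299/(-4910) - 3413/59 = -1299*(-1/4910) - 3413*1/59 = 1299/4910 - 3413/59 = -16681189/289690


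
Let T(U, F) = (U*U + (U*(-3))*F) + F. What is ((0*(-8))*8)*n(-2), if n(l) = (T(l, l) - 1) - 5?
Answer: 0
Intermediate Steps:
T(U, F) = F + U² - 3*F*U (T(U, F) = (U² + (-3*U)*F) + F = (U² - 3*F*U) + F = F + U² - 3*F*U)
n(l) = -6 + l - 2*l² (n(l) = ((l + l² - 3*l*l) - 1) - 5 = ((l + l² - 3*l²) - 1) - 5 = ((l - 2*l²) - 1) - 5 = (-1 + l - 2*l²) - 5 = -6 + l - 2*l²)
((0*(-8))*8)*n(-2) = ((0*(-8))*8)*(-6 - 2 - 2*(-2)²) = (0*8)*(-6 - 2 - 2*4) = 0*(-6 - 2 - 8) = 0*(-16) = 0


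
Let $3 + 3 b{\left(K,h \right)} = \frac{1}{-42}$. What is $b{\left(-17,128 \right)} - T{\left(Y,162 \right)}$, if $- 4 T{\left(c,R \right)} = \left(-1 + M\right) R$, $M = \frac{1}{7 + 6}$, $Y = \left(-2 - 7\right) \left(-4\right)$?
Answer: $- \frac{62887}{1638} \approx -38.393$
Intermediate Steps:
$b{\left(K,h \right)} = - \frac{127}{126}$ ($b{\left(K,h \right)} = -1 + \frac{1}{3 \left(-42\right)} = -1 + \frac{1}{3} \left(- \frac{1}{42}\right) = -1 - \frac{1}{126} = - \frac{127}{126}$)
$Y = 36$ ($Y = \left(-9\right) \left(-4\right) = 36$)
$M = \frac{1}{13} \approx 0.076923$
$T{\left(c,R \right)} = \frac{3 R}{13}$ ($T{\left(c,R \right)} = - \frac{\left(-1 + \frac{1}{13}\right) R}{4} = - \frac{\left(- \frac{12}{13}\right) R}{4} = \frac{3 R}{13}$)
$b{\left(-17,128 \right)} - T{\left(Y,162 \right)} = - \frac{127}{126} - \frac{3}{13} \cdot 162 = - \frac{127}{126} - \frac{486}{13} = - \frac{62887}{1638}$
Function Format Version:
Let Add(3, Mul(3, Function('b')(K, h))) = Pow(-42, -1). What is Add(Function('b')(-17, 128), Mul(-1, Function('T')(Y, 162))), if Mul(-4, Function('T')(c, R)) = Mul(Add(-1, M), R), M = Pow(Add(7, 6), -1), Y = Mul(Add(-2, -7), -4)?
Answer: Rational(-62887, 1638) ≈ -38.393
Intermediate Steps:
Function('b')(K, h) = Rational(-127, 126) (Function('b')(K, h) = Add(-1, Mul(Rational(1, 3), Pow(-42, -1))) = Add(-1, Mul(Rational(1, 3), Rational(-1, 42))) = Add(-1, Rational(-1, 126)) = Rational(-127, 126))
Y = 36 (Y = Mul(-9, -4) = 36)
M = Rational(1, 13) (M = Pow(13, -1) = Rational(1, 13) ≈ 0.076923)
Function('T')(c, R) = Mul(Rational(3, 13), R) (Function('T')(c, R) = Mul(Rational(-1, 4), Mul(Add(-1, Rational(1, 13)), R)) = Mul(Rational(-1, 4), Mul(Rational(-12, 13), R)) = Mul(Rational(3, 13), R))
Add(Function('b')(-17, 128), Mul(-1, Function('T')(Y, 162))) = Add(Rational(-127, 126), Mul(-1, Mul(Rational(3, 13), 162))) = Add(Rational(-127, 126), Mul(-1, Rational(486, 13))) = Add(Rational(-127, 126), Rational(-486, 13)) = Rational(-62887, 1638)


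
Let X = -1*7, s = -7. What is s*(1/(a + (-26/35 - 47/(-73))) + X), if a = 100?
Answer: 12489218/255247 ≈ 48.930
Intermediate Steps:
X = -7
s*(1/(a + (-26/35 - 47/(-73))) + X) = -7*(1/(100 + (-26/35 - 47/(-73))) - 7) = -7*(1/(100 + (-26*1/35 - 47*(-1/73))) - 7) = -7*(1/(100 + (-26/35 + 47/73)) - 7) = -7*(1/(100 - 253/2555) - 7) = -7*(1/(255247/2555) - 7) = -7*(2555/255247 - 7) = -7*(-1784174/255247) = 12489218/255247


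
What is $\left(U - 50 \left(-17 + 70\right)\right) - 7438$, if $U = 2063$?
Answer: $-8025$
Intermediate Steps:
$\left(U - 50 \left(-17 + 70\right)\right) - 7438 = \left(2063 - 50 \left(-17 + 70\right)\right) - 7438 = \left(2063 - 2650\right) - 7438 = -587 - 7438 = -8025$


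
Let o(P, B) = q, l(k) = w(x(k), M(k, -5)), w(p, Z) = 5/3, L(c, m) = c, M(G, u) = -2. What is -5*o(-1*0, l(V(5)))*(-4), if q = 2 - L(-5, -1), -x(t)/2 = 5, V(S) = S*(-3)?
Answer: 140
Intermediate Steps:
V(S) = -3*S
x(t) = -10 (x(t) = -2*5 = -10)
w(p, Z) = 5/3 (w(p, Z) = 5*(⅓) = 5/3)
l(k) = 5/3
q = 7 (q = 2 - 1*(-5) = 2 + 5 = 7)
o(P, B) = 7
-5*o(-1*0, l(V(5)))*(-4) = -5*7*(-4) = -35*(-4) = 140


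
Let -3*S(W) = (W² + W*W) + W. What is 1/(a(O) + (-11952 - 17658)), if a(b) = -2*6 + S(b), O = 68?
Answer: -3/98182 ≈ -3.0555e-5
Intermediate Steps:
S(W) = -2*W²/3 - W/3 (S(W) = -((W² + W*W) + W)/3 = -((W² + W²) + W)/3 = -(2*W² + W)/3 = -(W + 2*W²)/3 = -2*W²/3 - W/3)
a(b) = -12 - b*(1 + 2*b)/3 (a(b) = -2*6 - b*(1 + 2*b)/3 = -12 - b*(1 + 2*b)/3)
1/(a(O) + (-11952 - 17658)) = 1/((-12 - ⅓*68*(1 + 2*68)) + (-11952 - 17658)) = 1/((-12 - ⅓*68*(1 + 136)) - 29610) = 1/((-12 - ⅓*68*137) - 29610) = 1/((-12 - 9316/3) - 29610) = 1/(-9352/3 - 29610) = 1/(-98182/3) = -3/98182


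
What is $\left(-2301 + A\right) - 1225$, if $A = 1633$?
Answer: $-1893$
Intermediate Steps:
$\left(-2301 + A\right) - 1225 = \left(-2301 + 1633\right) - 1225 = -668 + \left(-1319 + 94\right) = -668 - 1225 = -1893$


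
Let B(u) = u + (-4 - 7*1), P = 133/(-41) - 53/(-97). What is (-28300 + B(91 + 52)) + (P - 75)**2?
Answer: -350037134863/15816529 ≈ -22131.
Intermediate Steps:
P = -10728/3977 (P = 133*(-1/41) - 53*(-1/97) = -133/41 + 53/97 = -10728/3977 ≈ -2.6975)
B(u) = -11 + u (B(u) = u + (-4 - 7) = u - 11 = -11 + u)
(-28300 + B(91 + 52)) + (P - 75)**2 = (-28300 + (-11 + (91 + 52))) + (-10728/3977 - 75)**2 = (-28300 + (-11 + 143)) + (-309003/3977)**2 = (-28300 + 132) + 95482854009/15816529 = -28168 + 95482854009/15816529 = -350037134863/15816529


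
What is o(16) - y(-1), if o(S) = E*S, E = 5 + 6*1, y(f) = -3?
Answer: 179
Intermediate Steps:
E = 11 (E = 5 + 6 = 11)
o(S) = 11*S
o(16) - y(-1) = 11*16 - 1*(-3) = 176 + 3 = 179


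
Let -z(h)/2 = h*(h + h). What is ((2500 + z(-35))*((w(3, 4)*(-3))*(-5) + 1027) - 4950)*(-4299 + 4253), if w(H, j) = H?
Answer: 118576500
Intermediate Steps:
z(h) = -4*h**2 (z(h) = -2*h*(h + h) = -2*h*2*h = -4*h**2)
((2500 + z(-35))*((w(3, 4)*(-3))*(-5) + 1027) - 4950)*(-4299 + 4253) = ((2500 - 4*(-35)**2)*((3*(-3))*(-5) + 1027) - 4950)*(-4299 + 4253) = ((2500 - 4*1225)*(-9*(-5) + 1027) - 4950)*(-46) = ((2500 - 4900)*(45 + 1027) - 4950)*(-46) = (-2400*1072 - 4950)*(-46) = (-2572800 - 4950)*(-46) = -2577750*(-46) = 118576500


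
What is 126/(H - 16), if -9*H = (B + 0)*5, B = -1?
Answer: -1134/139 ≈ -8.1583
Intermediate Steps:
H = 5/9 (H = -(-1 + 0)*5/9 = -(-1)*5/9 = -1/9*(-5) = 5/9 ≈ 0.55556)
126/(H - 16) = 126/(5/9 - 16) = 126/(-139/9) = -9/139*126 = -1134/139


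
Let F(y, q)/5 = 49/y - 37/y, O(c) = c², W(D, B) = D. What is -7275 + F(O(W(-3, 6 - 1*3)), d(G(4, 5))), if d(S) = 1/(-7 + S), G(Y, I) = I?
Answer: -21805/3 ≈ -7268.3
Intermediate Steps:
F(y, q) = 60/y (F(y, q) = 5*(49/y - 37/y) = 5*(12/y) = 60/y)
-7275 + F(O(W(-3, 6 - 1*3)), d(G(4, 5))) = -7275 + 60/((-3)²) = -7275 + 60/9 = -7275 + 60*(⅑) = -7275 + 20/3 = -21805/3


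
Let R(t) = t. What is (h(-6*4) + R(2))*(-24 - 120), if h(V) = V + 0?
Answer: 3168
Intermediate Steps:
h(V) = V
(h(-6*4) + R(2))*(-24 - 120) = (-6*4 + 2)*(-24 - 120) = (-24 + 2)*(-144) = -22*(-144) = 3168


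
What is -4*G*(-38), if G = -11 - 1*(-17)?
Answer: 912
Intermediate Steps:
G = 6 (G = -11 + 17 = 6)
-4*G*(-38) = -4*6*(-38) = -24*(-38) = 912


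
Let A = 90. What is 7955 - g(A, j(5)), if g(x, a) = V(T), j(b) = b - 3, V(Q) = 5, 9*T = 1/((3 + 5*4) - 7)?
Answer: 7950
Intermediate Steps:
T = 1/144 (T = 1/(9*((3 + 5*4) - 7)) = 1/(9*((3 + 20) - 7)) = 1/(9*(23 - 7)) = (1/9)/16 = (1/9)*(1/16) = 1/144 ≈ 0.0069444)
j(b) = -3 + b
g(x, a) = 5
7955 - g(A, j(5)) = 7955 - 1*5 = 7955 - 5 = 7950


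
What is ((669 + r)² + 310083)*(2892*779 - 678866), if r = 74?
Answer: 1356997492264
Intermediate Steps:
((669 + r)² + 310083)*(2892*779 - 678866) = ((669 + 74)² + 310083)*(2892*779 - 678866) = (743² + 310083)*(2252868 - 678866) = (552049 + 310083)*1574002 = 862132*1574002 = 1356997492264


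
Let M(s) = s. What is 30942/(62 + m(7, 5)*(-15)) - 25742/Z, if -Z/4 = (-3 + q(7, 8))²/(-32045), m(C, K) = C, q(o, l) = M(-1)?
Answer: -17736391529/1376 ≈ -1.2890e+7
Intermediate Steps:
q(o, l) = -1
Z = 64/32045 (Z = -4*(-3 - 1)²/(-32045) = -4*(-4)²*(-1)/32045 = -64*(-1)/32045 = -4*(-16/32045) = 64/32045 ≈ 0.0019972)
30942/(62 + m(7, 5)*(-15)) - 25742/Z = 30942/(62 + 7*(-15)) - 25742/64/32045 = 30942/(62 - 105) - 25742*32045/64 = 30942/(-43) - 412451195/32 = 30942*(-1/43) - 412451195/32 = -30942/43 - 412451195/32 = -17736391529/1376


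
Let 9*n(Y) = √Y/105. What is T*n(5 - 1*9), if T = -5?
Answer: -2*I/189 ≈ -0.010582*I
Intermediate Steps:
n(Y) = √Y/945 (n(Y) = (√Y/105)/9 = √Y/945)
T*n(5 - 1*9) = -√(5 - 1*9)/189 = -√(5 - 9)/189 = -√(-4)/189 = -2*I/189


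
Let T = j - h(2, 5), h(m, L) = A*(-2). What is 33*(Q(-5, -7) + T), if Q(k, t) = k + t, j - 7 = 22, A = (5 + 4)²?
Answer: 5907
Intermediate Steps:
A = 81 (A = 9² = 81)
h(m, L) = -162 (h(m, L) = 81*(-2) = -162)
j = 29 (j = 7 + 22 = 29)
T = 191 (T = 29 - 1*(-162) = 29 + 162 = 191)
33*(Q(-5, -7) + T) = 33*((-5 - 7) + 191) = 33*(-12 + 191) = 33*179 = 5907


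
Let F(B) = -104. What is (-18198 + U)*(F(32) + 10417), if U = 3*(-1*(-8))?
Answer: -187428462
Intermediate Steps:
U = 24 (U = 3*8 = 24)
(-18198 + U)*(F(32) + 10417) = (-18198 + 24)*(-104 + 10417) = -18174*10313 = -187428462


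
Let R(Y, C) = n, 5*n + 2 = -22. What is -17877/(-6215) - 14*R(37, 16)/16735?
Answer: 299589243/104008025 ≈ 2.8804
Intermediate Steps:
n = -24/5 (n = -⅖ + (⅕)*(-22) = -⅖ - 22/5 = -24/5 ≈ -4.8000)
R(Y, C) = -24/5
-17877/(-6215) - 14*R(37, 16)/16735 = -17877/(-6215) - 14*(-24/5)/16735 = -17877*(-1/6215) + (336/5)*(1/16735) = 17877/6215 + 336/83675 = 299589243/104008025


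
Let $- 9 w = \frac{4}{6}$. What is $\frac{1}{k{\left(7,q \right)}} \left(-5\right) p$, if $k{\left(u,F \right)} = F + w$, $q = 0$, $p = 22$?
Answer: $1485$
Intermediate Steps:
$w = - \frac{2}{27}$ ($w = - \frac{4 \cdot \frac{1}{6}}{9} = \left(- \frac{1}{9}\right) \frac{2}{3} = - \frac{2}{27} \approx -0.074074$)
$k{\left(u,F \right)} = - \frac{2}{27} + F$ ($k{\left(u,F \right)} = F - \frac{2}{27} = - \frac{2}{27} + F$)
$\frac{1}{k{\left(7,q \right)}} \left(-5\right) p = \frac{1}{- \frac{2}{27} + 0} \left(-5\right) 22 = \frac{1}{- \frac{2}{27}} \left(-5\right) 22 = \left(- \frac{27}{2}\right) \left(-5\right) 22 = \frac{135}{2} \cdot 22 = 1485$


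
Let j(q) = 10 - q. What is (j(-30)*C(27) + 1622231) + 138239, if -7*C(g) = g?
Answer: 12322210/7 ≈ 1.7603e+6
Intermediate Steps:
C(g) = -g/7
(j(-30)*C(27) + 1622231) + 138239 = ((10 - 1*(-30))*(-⅐*27) + 1622231) + 138239 = ((10 + 30)*(-27/7) + 1622231) + 138239 = (40*(-27/7) + 1622231) + 138239 = (-1080/7 + 1622231) + 138239 = 11354537/7 + 138239 = 12322210/7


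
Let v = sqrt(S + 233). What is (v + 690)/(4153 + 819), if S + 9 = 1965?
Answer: 345/2486 + sqrt(2189)/4972 ≈ 0.14819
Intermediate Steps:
S = 1956 (S = -9 + 1965 = 1956)
v = sqrt(2189) (v = sqrt(1956 + 233) = sqrt(2189) ≈ 46.787)
(v + 690)/(4153 + 819) = (sqrt(2189) + 690)/(4153 + 819) = (690 + sqrt(2189))/4972 = (690 + sqrt(2189))*(1/4972) = 345/2486 + sqrt(2189)/4972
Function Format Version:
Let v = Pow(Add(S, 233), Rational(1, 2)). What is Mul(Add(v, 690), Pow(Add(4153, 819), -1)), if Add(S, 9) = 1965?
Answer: Add(Rational(345, 2486), Mul(Rational(1, 4972), Pow(2189, Rational(1, 2)))) ≈ 0.14819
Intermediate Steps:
S = 1956 (S = Add(-9, 1965) = 1956)
v = Pow(2189, Rational(1, 2)) (v = Pow(Add(1956, 233), Rational(1, 2)) = Pow(2189, Rational(1, 2)) ≈ 46.787)
Mul(Add(v, 690), Pow(Add(4153, 819), -1)) = Mul(Add(Pow(2189, Rational(1, 2)), 690), Pow(Add(4153, 819), -1)) = Mul(Add(690, Pow(2189, Rational(1, 2))), Pow(4972, -1)) = Mul(Add(690, Pow(2189, Rational(1, 2))), Rational(1, 4972)) = Add(Rational(345, 2486), Mul(Rational(1, 4972), Pow(2189, Rational(1, 2))))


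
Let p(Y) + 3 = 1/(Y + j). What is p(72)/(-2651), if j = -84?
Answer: 37/31812 ≈ 0.0011631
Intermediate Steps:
p(Y) = -3 + 1/(-84 + Y) (p(Y) = -3 + 1/(Y - 84) = -3 + 1/(-84 + Y))
p(72)/(-2651) = ((253 - 3*72)/(-84 + 72))/(-2651) = ((253 - 216)/(-12))*(-1/2651) = -1/12*37*(-1/2651) = -37/12*(-1/2651) = 37/31812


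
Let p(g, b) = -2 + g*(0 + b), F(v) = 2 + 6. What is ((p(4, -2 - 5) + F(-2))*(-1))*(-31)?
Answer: -682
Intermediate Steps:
F(v) = 8
p(g, b) = -2 + b*g (p(g, b) = -2 + g*b = -2 + b*g)
((p(4, -2 - 5) + F(-2))*(-1))*(-31) = (((-2 + (-2 - 5)*4) + 8)*(-1))*(-31) = (((-2 - 7*4) + 8)*(-1))*(-31) = (((-2 - 28) + 8)*(-1))*(-31) = ((-30 + 8)*(-1))*(-31) = -22*(-1)*(-31) = 22*(-31) = -682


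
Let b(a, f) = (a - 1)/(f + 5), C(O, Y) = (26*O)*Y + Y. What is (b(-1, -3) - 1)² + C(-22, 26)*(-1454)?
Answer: 21586088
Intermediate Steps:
C(O, Y) = Y + 26*O*Y (C(O, Y) = 26*O*Y + Y = Y + 26*O*Y)
b(a, f) = (-1 + a)/(5 + f)
(b(-1, -3) - 1)² + C(-22, 26)*(-1454) = ((-1 - 1)/(5 - 3) - 1)² + (26*(1 + 26*(-22)))*(-1454) = (-2/2 - 1)² + (26*(1 - 572))*(-1454) = ((½)*(-2) - 1)² + (26*(-571))*(-1454) = (-1 - 1)² - 14846*(-1454) = (-2)² + 21586084 = 4 + 21586084 = 21586088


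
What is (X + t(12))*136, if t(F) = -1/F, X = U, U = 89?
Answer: 36278/3 ≈ 12093.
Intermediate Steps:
X = 89
(X + t(12))*136 = (89 - 1/12)*136 = (1067/12)*136 = 36278/3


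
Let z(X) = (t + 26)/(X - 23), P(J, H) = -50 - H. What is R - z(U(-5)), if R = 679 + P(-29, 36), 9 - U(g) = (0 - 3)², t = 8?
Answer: 13673/23 ≈ 594.48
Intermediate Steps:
U(g) = 0 (U(g) = 9 - (0 - 3)² = 9 - 1*(-3)² = 9 - 1*9 = 9 - 9 = 0)
z(X) = 34/(-23 + X) (z(X) = (8 + 26)/(X - 23) = 34/(-23 + X))
R = 593 (R = 679 + (-50 - 1*36) = 679 + (-50 - 36) = 679 - 86 = 593)
R - z(U(-5)) = 593 - 34/(-23 + 0) = 593 - 34/(-23) = 593 - 34*(-1)/23 = 593 - 1*(-34/23) = 593 + 34/23 = 13673/23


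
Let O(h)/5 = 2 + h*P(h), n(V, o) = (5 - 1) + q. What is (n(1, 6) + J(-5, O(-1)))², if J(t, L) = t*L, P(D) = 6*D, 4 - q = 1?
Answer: 37249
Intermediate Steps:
q = 3 (q = 4 - 1*1 = 4 - 1 = 3)
n(V, o) = 7 (n(V, o) = (5 - 1) + 3 = 4 + 3 = 7)
O(h) = 10 + 30*h² (O(h) = 5*(2 + h*(6*h)) = 5*(2 + 6*h²) = 10 + 30*h²)
J(t, L) = L*t
(n(1, 6) + J(-5, O(-1)))² = (7 + (10 + 30*(-1)²)*(-5))² = (7 + (10 + 30*1)*(-5))² = (7 + (10 + 30)*(-5))² = (7 + 40*(-5))² = (7 - 200)² = (-193)² = 37249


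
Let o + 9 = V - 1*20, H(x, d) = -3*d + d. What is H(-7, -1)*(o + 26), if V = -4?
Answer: -14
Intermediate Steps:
H(x, d) = -2*d
o = -33 (o = -9 + (-4 - 1*20) = -9 + (-4 - 20) = -9 - 24 = -33)
H(-7, -1)*(o + 26) = (-2*(-1))*(-33 + 26) = 2*(-7) = -14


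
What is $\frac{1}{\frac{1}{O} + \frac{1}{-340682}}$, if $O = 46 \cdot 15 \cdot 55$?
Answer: $\frac{3232220475}{75683} \approx 42707.0$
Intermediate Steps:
$O = 37950$ ($O = 690 \cdot 55 = 37950$)
$\frac{1}{\frac{1}{O} + \frac{1}{-340682}} = \frac{1}{\frac{1}{37950} + \frac{1}{-340682}} = \frac{1}{\frac{1}{37950} - \frac{1}{340682}} = \frac{1}{\frac{75683}{3232220475}} = \frac{3232220475}{75683}$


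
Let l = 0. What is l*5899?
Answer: 0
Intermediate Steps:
l*5899 = 0*5899 = 0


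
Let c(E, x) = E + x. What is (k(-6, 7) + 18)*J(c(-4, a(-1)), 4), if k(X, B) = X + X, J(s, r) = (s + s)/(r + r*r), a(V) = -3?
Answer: -21/5 ≈ -4.2000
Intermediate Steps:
J(s, r) = 2*s/(r + r**2) (J(s, r) = (2*s)/(r + r**2) = 2*s/(r + r**2))
k(X, B) = 2*X
(k(-6, 7) + 18)*J(c(-4, a(-1)), 4) = (2*(-6) + 18)*(2*(-4 - 3)/(4*(1 + 4))) = (-12 + 18)*(2*(-7)*(1/4)/5) = 6*(2*(-7)*(1/4)*(1/5)) = 6*(-7/10) = -21/5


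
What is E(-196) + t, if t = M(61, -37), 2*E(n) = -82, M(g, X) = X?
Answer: -78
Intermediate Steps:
E(n) = -41 (E(n) = (½)*(-82) = -41)
t = -37
E(-196) + t = -41 - 37 = -78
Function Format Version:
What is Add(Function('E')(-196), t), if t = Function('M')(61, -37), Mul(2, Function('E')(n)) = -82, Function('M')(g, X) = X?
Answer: -78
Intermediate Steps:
Function('E')(n) = -41 (Function('E')(n) = Mul(Rational(1, 2), -82) = -41)
t = -37
Add(Function('E')(-196), t) = Add(-41, -37) = -78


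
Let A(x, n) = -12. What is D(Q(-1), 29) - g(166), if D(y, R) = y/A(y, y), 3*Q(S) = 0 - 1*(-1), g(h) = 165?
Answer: -5941/36 ≈ -165.03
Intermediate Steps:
Q(S) = ⅓ (Q(S) = (0 - 1*(-1))/3 = (0 + 1)/3 = (⅓)*1 = ⅓)
D(y, R) = -y/12 (D(y, R) = y/(-12) = y*(-1/12) = -y/12)
D(Q(-1), 29) - g(166) = -1/12*⅓ - 1*165 = -1/36 - 165 = -5941/36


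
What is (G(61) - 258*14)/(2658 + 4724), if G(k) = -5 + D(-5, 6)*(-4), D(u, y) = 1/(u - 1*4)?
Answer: -32549/66438 ≈ -0.48992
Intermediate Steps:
D(u, y) = 1/(-4 + u) (D(u, y) = 1/(u - 4) = 1/(-4 + u))
G(k) = -41/9 (G(k) = -5 - 4/(-4 - 5) = -5 - 4/(-9) = -5 - 1/9*(-4) = -5 + 4/9 = -41/9)
(G(61) - 258*14)/(2658 + 4724) = (-41/9 - 258*14)/(2658 + 4724) = (-41/9 - 3612)/7382 = -32549/9*1/7382 = -32549/66438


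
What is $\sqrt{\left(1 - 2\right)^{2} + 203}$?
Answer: $2 \sqrt{51} \approx 14.283$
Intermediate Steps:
$\sqrt{\left(1 - 2\right)^{2} + 203} = \sqrt{\left(-1\right)^{2} + 203} = \sqrt{1 + 203} = \sqrt{204} = 2 \sqrt{51}$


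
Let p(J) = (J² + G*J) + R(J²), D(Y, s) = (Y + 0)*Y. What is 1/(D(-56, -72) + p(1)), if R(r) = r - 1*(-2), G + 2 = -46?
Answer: 1/3092 ≈ 0.00032342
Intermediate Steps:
G = -48 (G = -2 - 46 = -48)
R(r) = 2 + r (R(r) = r + 2 = 2 + r)
D(Y, s) = Y² (D(Y, s) = Y*Y = Y²)
p(J) = 2 - 48*J + 2*J² (p(J) = (J² - 48*J) + (2 + J²) = 2 - 48*J + 2*J²)
1/(D(-56, -72) + p(1)) = 1/((-56)² + (2 - 48*1 + 2*1²)) = 1/(3136 + (2 - 48 + 2*1)) = 1/(3136 + (2 - 48 + 2)) = 1/(3136 - 44) = 1/3092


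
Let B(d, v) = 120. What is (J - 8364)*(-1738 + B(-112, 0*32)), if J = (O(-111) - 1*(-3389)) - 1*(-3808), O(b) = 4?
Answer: 1881734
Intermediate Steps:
J = 7201 (J = (4 - 1*(-3389)) - 1*(-3808) = (4 + 3389) + 3808 = 3393 + 3808 = 7201)
(J - 8364)*(-1738 + B(-112, 0*32)) = (7201 - 8364)*(-1738 + 120) = -1163*(-1618) = 1881734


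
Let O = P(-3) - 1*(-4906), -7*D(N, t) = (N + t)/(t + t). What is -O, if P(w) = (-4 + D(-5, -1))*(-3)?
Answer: -34435/7 ≈ -4919.3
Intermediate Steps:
D(N, t) = -(N + t)/(14*t) (D(N, t) = -(N + t)/(7*(t + t)) = -(N + t)/(7*(2*t)) = -(N + t)*1/(2*t)/7 = -(N + t)/(14*t))
P(w) = 93/7 (P(w) = (-4 + (1/14)*(-1*(-5) - 1*(-1))/(-1))*(-3) = (-4 + (1/14)*(-1)*(5 + 1))*(-3) = (-4 + (1/14)*(-1)*6)*(-3) = (-4 - 3/7)*(-3) = -31/7*(-3) = 93/7)
O = 34435/7 (O = 93/7 - 1*(-4906) = 93/7 + 4906 = 34435/7 ≈ 4919.3)
-O = -1*34435/7 = -34435/7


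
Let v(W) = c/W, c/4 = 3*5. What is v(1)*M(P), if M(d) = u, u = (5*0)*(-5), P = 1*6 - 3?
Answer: 0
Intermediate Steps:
c = 60 (c = 4*(3*5) = 4*15 = 60)
v(W) = 60/W
P = 3 (P = 6 - 3 = 3)
u = 0 (u = 0*(-5) = 0)
M(d) = 0
v(1)*M(P) = (60/1)*0 = (60*1)*0 = 60*0 = 0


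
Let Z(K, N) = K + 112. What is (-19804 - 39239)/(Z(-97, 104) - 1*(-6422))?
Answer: -59043/6437 ≈ -9.1724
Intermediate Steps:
Z(K, N) = 112 + K
(-19804 - 39239)/(Z(-97, 104) - 1*(-6422)) = (-19804 - 39239)/((112 - 97) - 1*(-6422)) = -59043/(15 + 6422) = -59043/6437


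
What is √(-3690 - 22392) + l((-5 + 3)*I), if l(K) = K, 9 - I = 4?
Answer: -10 + 9*I*√322 ≈ -10.0 + 161.5*I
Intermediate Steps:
I = 5 (I = 9 - 1*4 = 9 - 4 = 5)
√(-3690 - 22392) + l((-5 + 3)*I) = √(-3690 - 22392) + (-5 + 3)*5 = √(-26082) - 2*5 = 9*I*√322 - 10 = -10 + 9*I*√322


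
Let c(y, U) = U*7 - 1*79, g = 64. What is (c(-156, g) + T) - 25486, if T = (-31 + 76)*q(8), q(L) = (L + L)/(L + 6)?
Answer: -175459/7 ≈ -25066.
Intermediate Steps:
c(y, U) = -79 + 7*U (c(y, U) = 7*U - 79 = -79 + 7*U)
q(L) = 2*L/(6 + L) (q(L) = (2*L)/(6 + L) = 2*L/(6 + L))
T = 360/7 (T = (-31 + 76)*(2*8/(6 + 8)) = 45*(2*8/14) = 45*(2*8*(1/14)) = 45*(8/7) = 360/7 ≈ 51.429)
(c(-156, g) + T) - 25486 = ((-79 + 7*64) + 360/7) - 25486 = ((-79 + 448) + 360/7) - 25486 = (369 + 360/7) - 25486 = 2943/7 - 25486 = -175459/7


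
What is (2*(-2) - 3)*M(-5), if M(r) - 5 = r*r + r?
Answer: -175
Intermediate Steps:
M(r) = 5 + r + r**2 (M(r) = 5 + (r*r + r) = 5 + (r**2 + r) = 5 + (r + r**2) = 5 + r + r**2)
(2*(-2) - 3)*M(-5) = (2*(-2) - 3)*(5 - 5 + (-5)**2) = (-4 - 3)*(5 - 5 + 25) = -7*25 = -175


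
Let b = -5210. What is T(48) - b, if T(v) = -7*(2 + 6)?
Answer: 5154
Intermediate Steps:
T(v) = -56 (T(v) = -7*8 = -56)
T(48) - b = -56 - 1*(-5210) = -56 + 5210 = 5154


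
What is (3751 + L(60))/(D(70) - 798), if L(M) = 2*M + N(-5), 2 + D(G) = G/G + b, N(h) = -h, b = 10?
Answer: -1292/263 ≈ -4.9125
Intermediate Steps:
D(G) = 9 (D(G) = -2 + (G/G + 10) = -2 + (1 + 10) = -2 + 11 = 9)
L(M) = 5 + 2*M (L(M) = 2*M - 1*(-5) = 2*M + 5 = 5 + 2*M)
(3751 + L(60))/(D(70) - 798) = (3751 + (5 + 2*60))/(9 - 798) = (3751 + (5 + 120))/(-789) = (3751 + 125)*(-1/789) = 3876*(-1/789) = -1292/263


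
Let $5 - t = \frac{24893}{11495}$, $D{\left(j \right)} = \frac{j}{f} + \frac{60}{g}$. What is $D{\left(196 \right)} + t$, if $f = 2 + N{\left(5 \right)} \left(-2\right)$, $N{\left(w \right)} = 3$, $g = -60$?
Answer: $- \frac{49288}{1045} \approx -47.166$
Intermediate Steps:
$f = -4$ ($f = 2 + 3 \left(-2\right) = 2 - 6 = -4$)
$D{\left(j \right)} = -1 - \frac{j}{4}$ ($D{\left(j \right)} = \frac{j}{-4} + \frac{60}{-60} = j \left(- \frac{1}{4}\right) + 60 \left(- \frac{1}{60}\right) = - \frac{j}{4} - 1 = -1 - \frac{j}{4}$)
$t = \frac{2962}{1045}$ ($t = 5 - \frac{24893}{11495} = 5 - 24893 \cdot \frac{1}{11495} = 5 - \frac{2263}{1045} = \frac{2962}{1045} \approx 2.8344$)
$D{\left(196 \right)} + t = \left(-1 - 49\right) + \frac{2962}{1045} = -50 + \frac{2962}{1045} = - \frac{49288}{1045}$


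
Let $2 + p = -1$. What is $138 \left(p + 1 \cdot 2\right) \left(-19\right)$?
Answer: $2622$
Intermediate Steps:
$p = -3$ ($p = -2 - 1 = -3$)
$138 \left(p + 1 \cdot 2\right) \left(-19\right) = 138 \left(-3 + 1 \cdot 2\right) \left(-19\right) = 138 \left(-3 + 2\right) \left(-19\right) = 138 \left(-1\right) \left(-19\right) = \left(-138\right) \left(-19\right) = 2622$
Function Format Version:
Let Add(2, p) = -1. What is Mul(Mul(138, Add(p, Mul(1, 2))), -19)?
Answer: 2622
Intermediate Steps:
p = -3 (p = Add(-2, -1) = -3)
Mul(Mul(138, Add(p, Mul(1, 2))), -19) = Mul(Mul(138, Add(-3, Mul(1, 2))), -19) = Mul(Mul(138, Add(-3, 2)), -19) = Mul(Mul(138, -1), -19) = Mul(-138, -19) = 2622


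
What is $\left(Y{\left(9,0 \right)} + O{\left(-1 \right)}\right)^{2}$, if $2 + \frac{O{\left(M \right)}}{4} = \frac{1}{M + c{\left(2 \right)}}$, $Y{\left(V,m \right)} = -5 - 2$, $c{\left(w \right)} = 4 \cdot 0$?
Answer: $361$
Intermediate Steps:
$c{\left(w \right)} = 0$
$Y{\left(V,m \right)} = -7$ ($Y{\left(V,m \right)} = -5 - 2 = -7$)
$O{\left(M \right)} = -8 + \frac{4}{M}$ ($O{\left(M \right)} = -8 + \frac{4}{M + 0} = -8 + \frac{4}{M}$)
$\left(Y{\left(9,0 \right)} + O{\left(-1 \right)}\right)^{2} = \left(-7 - \left(8 - \frac{4}{-1}\right)\right)^{2} = \left(-7 + \left(-8 + 4 \left(-1\right)\right)\right)^{2} = \left(-7 - 12\right)^{2} = \left(-19\right)^{2} = 361$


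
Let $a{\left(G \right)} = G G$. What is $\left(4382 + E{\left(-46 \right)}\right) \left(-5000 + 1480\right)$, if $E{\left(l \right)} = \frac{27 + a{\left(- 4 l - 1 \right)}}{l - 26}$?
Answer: $-13786080$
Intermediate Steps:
$a{\left(G \right)} = G^{2}$
$E{\left(l \right)} = \frac{27 + \left(-1 - 4 l\right)^{2}}{-26 + l}$ ($E{\left(l \right)} = \frac{27 + \left(- 4 l - 1\right)^{2}}{l - 26} = \frac{27 + \left(-1 - 4 l\right)^{2}}{-26 + l}$)
$\left(4382 + E{\left(-46 \right)}\right) \left(-5000 + 1480\right) = \left(4382 + \frac{27 + \left(1 + 4 \left(-46\right)\right)^{2}}{-26 - 46}\right) \left(-5000 + 1480\right) = \left(4382 + \frac{27 + \left(1 - 184\right)^{2}}{-72}\right) \left(-3520\right) = \left(4382 - \frac{27 + \left(-183\right)^{2}}{72}\right) \left(-3520\right) = \left(4382 - \frac{27 + 33489}{72}\right) \left(-3520\right) = \left(4382 - \frac{931}{2}\right) \left(-3520\right) = \frac{7833}{2} \left(-3520\right) = -13786080$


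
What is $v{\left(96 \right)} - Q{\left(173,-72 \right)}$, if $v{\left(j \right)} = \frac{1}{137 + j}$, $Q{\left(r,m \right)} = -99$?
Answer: $\frac{23068}{233} \approx 99.004$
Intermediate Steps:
$v{\left(96 \right)} - Q{\left(173,-72 \right)} = \frac{1}{137 + 96} - -99 = \frac{1}{233} + 99 = \frac{23068}{233}$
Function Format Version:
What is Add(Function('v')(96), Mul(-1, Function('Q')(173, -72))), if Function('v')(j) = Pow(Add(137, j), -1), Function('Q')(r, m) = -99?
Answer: Rational(23068, 233) ≈ 99.004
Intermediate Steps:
Add(Function('v')(96), Mul(-1, Function('Q')(173, -72))) = Add(Pow(Add(137, 96), -1), Mul(-1, -99)) = Add(Pow(233, -1), 99) = Add(Rational(1, 233), 99) = Rational(23068, 233)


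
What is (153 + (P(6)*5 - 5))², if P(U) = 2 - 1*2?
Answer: 21904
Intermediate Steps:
P(U) = 0 (P(U) = 2 - 2 = 0)
(153 + (P(6)*5 - 5))² = (153 + (0*5 - 5))² = (153 + (0 - 5))² = (153 - 5)² = 148² = 21904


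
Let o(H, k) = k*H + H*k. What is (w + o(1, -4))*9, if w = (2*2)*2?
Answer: 0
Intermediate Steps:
w = 8 (w = 4*2 = 8)
o(H, k) = 2*H*k (o(H, k) = H*k + H*k = 2*H*k)
(w + o(1, -4))*9 = (8 + 2*1*(-4))*9 = (8 - 8)*9 = 0*9 = 0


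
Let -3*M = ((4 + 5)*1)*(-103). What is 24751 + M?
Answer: 25060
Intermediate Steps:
M = 309 (M = -(4 + 5)*1*(-103)/3 = -9*1*(-103)/3 = -3*(-103) = -⅓*(-927) = 309)
24751 + M = 24751 + 309 = 25060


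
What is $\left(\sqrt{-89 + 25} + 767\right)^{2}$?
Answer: $588225 + 12272 i \approx 5.8823 \cdot 10^{5} + 12272.0 i$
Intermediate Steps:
$\left(\sqrt{-89 + 25} + 767\right)^{2} = \left(\sqrt{-64} + 767\right)^{2} = \left(8 i + 767\right)^{2} = \left(767 + 8 i\right)^{2}$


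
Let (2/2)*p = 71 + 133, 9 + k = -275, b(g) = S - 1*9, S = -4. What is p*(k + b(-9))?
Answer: -60588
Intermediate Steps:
b(g) = -13 (b(g) = -4 - 1*9 = -4 - 9 = -13)
k = -284 (k = -9 - 275 = -284)
p = 204 (p = 71 + 133 = 204)
p*(k + b(-9)) = 204*(-284 - 13) = 204*(-297) = -60588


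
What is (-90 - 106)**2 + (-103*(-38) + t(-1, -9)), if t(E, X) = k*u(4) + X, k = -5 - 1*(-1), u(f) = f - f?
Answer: 42321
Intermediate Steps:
u(f) = 0
k = -4 (k = -5 + 1 = -4)
t(E, X) = X (t(E, X) = -4*0 + X = 0 + X = X)
(-90 - 106)**2 + (-103*(-38) + t(-1, -9)) = (-90 - 106)**2 + (-103*(-38) - 9) = (-196)**2 + (3914 - 9) = 38416 + 3905 = 42321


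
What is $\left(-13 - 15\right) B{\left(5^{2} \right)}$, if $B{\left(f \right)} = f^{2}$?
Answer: $-17500$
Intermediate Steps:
$\left(-13 - 15\right) B{\left(5^{2} \right)} = \left(-13 - 15\right) \left(5^{2}\right)^{2} = - 28 \cdot 25^{2} = \left(-28\right) 625 = -17500$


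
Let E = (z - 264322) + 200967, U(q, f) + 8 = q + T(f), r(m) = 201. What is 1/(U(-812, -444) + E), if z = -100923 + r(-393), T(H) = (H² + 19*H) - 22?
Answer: 1/23781 ≈ 4.2050e-5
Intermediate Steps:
T(H) = -22 + H² + 19*H
U(q, f) = -30 + q + f² + 19*f (U(q, f) = -8 + (q + (-22 + f² + 19*f)) = -8 + (-22 + q + f² + 19*f) = -30 + q + f² + 19*f)
z = -100722 (z = -100923 + 201 = -100722)
E = -164077 (E = (-100722 - 264322) + 200967 = -365044 + 200967 = -164077)
1/(U(-812, -444) + E) = 1/((-30 - 812 + (-444)² + 19*(-444)) - 164077) = 1/((-30 - 812 + 197136 - 8436) - 164077) = 1/(187858 - 164077) = 1/23781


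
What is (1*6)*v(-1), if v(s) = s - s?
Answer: 0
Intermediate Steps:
v(s) = 0
(1*6)*v(-1) = (1*6)*0 = 6*0 = 0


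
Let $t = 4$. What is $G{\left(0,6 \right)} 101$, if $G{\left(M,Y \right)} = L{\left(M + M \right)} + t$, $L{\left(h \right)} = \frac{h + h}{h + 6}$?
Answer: $404$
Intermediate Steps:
$L{\left(h \right)} = \frac{2 h}{6 + h}$
$G{\left(M,Y \right)} = 4 + \frac{4 M}{6 + 2 M}$ ($G{\left(M,Y \right)} = \frac{2 \left(M + M\right)}{6 + \left(M + M\right)} + 4 = \frac{2 \cdot 2 M}{6 + 2 M} + 4 = \frac{4 M}{6 + 2 M} + 4 = 4 + \frac{4 M}{6 + 2 M}$)
$G{\left(0,6 \right)} 101 = \frac{6 \left(2 + 0\right)}{3 + 0} \cdot 101 = 6 \cdot \frac{1}{3} \cdot 2 \cdot 101 = 4 \cdot 101 = 404$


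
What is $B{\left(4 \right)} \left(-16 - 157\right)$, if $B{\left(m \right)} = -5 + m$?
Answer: $173$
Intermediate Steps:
$B{\left(4 \right)} \left(-16 - 157\right) = \left(-5 + 4\right) \left(-16 - 157\right) = \left(-1\right) \left(-173\right) = 173$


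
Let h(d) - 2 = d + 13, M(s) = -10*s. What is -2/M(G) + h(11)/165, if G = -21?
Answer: 57/385 ≈ 0.14805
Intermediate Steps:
h(d) = 15 + d (h(d) = 2 + (d + 13) = 2 + (13 + d) = 15 + d)
-2/M(G) + h(11)/165 = -2/((-10*(-21))) + (15 + 11)/165 = -2/210 + 26*(1/165) = -2*1/210 + 26/165 = -1/105 + 26/165 = 57/385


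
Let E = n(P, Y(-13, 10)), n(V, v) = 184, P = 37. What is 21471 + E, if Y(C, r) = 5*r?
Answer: 21655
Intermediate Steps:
E = 184
21471 + E = 21471 + 184 = 21655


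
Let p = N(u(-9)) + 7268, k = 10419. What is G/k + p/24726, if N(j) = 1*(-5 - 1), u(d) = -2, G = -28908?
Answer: -106519405/42936699 ≈ -2.4808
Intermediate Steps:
N(j) = -6 (N(j) = 1*(-6) = -6)
p = 7262 (p = -6 + 7268 = 7262)
G/k + p/24726 = -28908/10419 + 7262/24726 = -28908*1/10419 + 7262*(1/24726) = -9636/3473 + 3631/12363 = -106519405/42936699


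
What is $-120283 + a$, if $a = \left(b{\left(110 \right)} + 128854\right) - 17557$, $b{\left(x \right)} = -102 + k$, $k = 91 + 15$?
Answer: $-8982$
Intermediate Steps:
$k = 106$
$b{\left(x \right)} = 4$ ($b{\left(x \right)} = -102 + 106 = 4$)
$a = 111301$ ($a = \left(4 + 128854\right) - 17557 = 128858 - 17557 = 111301$)
$-120283 + a = -120283 + 111301 = -8982$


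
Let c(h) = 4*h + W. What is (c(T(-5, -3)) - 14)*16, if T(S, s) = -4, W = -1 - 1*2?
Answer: -528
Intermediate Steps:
W = -3 (W = -1 - 2 = -3)
c(h) = -3 + 4*h (c(h) = 4*h - 3 = -3 + 4*h)
(c(T(-5, -3)) - 14)*16 = ((-3 + 4*(-4)) - 14)*16 = ((-3 - 16) - 14)*16 = (-19 - 14)*16 = -33*16 = -528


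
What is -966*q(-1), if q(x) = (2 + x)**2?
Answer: -966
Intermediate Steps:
-966*q(-1) = -966*(2 - 1)**2 = -966*1**2 = -966*1 = -966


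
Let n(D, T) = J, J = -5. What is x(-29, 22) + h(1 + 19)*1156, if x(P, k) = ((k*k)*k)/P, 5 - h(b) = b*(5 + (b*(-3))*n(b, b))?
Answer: -204339428/29 ≈ -7.0462e+6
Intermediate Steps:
n(D, T) = -5
h(b) = 5 - b*(5 + 15*b) (h(b) = 5 - b*(5 + (b*(-3))*(-5)) = 5 - b*(5 - 3*b*(-5)) = 5 - b*(5 + 15*b))
x(P, k) = k**3/P (x(P, k) = (k**2*k)/P = k**3/P)
x(-29, 22) + h(1 + 19)*1156 = 22**3/(-29) + (5 - 15*(1 + 19)**2 - 5*(1 + 19))*1156 = -1/29*10648 + (5 - 15*20**2 - 5*20)*1156 = -10648/29 + (5 - 15*400 - 100)*1156 = -10648/29 + (5 - 6000 - 100)*1156 = -10648/29 - 6095*1156 = -10648/29 - 7045820 = -204339428/29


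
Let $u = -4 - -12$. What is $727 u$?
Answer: $5816$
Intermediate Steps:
$u = 8$ ($u = -4 + 12 = 8$)
$727 u = 727 \cdot 8 = 5816$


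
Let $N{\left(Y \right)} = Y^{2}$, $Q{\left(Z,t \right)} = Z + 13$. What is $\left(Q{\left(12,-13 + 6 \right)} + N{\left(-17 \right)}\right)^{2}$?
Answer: $98596$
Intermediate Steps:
$Q{\left(Z,t \right)} = 13 + Z$
$\left(Q{\left(12,-13 + 6 \right)} + N{\left(-17 \right)}\right)^{2} = \left(\left(13 + 12\right) + \left(-17\right)^{2}\right)^{2} = \left(25 + 289\right)^{2} = 314^{2} = 98596$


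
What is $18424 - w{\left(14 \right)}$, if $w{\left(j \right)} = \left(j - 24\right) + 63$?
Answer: $18371$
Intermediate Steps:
$w{\left(j \right)} = 39 + j$ ($w{\left(j \right)} = \left(-24 + j\right) + 63 = 39 + j$)
$18424 - w{\left(14 \right)} = 18424 - \left(39 + 14\right) = 18424 - 53 = 18371$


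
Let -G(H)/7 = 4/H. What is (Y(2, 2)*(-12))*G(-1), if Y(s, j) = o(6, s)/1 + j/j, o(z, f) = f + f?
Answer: -1680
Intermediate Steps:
o(z, f) = 2*f
G(H) = -28/H
Y(s, j) = 1 + 2*s (Y(s, j) = (2*s)/1 + j/j = (2*s)*1 + 1 = 2*s + 1 = 1 + 2*s)
(Y(2, 2)*(-12))*G(-1) = ((1 + 2*2)*(-12))*(-28/(-1)) = ((1 + 4)*(-12))*(-28*(-1)) = (5*(-12))*28 = -60*28 = -1680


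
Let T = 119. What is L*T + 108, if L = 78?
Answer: 9390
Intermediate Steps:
L*T + 108 = 78*119 + 108 = 9282 + 108 = 9390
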